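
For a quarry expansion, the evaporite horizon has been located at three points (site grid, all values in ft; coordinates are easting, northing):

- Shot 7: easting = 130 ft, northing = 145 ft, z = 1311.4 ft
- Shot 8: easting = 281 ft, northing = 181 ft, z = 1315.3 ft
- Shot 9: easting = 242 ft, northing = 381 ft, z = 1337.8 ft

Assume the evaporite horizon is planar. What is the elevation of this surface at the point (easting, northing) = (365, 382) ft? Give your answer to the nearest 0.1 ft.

1337.8 ft

Let the plane be z = a·easting + b·northing + c.
Shot 8−Shot 7: 151a + 36b = 3.9;  Shot 9−Shot 7: 112a + 236b = 26.4.
Solving gives a = −0.00095, b = 0.11231.
Then c = 1311.4 − a·130 − b·145 = 1295.24.
At (365, 382): z = −0.3 + 42.9 + 1295.24 = 1337.8 ft.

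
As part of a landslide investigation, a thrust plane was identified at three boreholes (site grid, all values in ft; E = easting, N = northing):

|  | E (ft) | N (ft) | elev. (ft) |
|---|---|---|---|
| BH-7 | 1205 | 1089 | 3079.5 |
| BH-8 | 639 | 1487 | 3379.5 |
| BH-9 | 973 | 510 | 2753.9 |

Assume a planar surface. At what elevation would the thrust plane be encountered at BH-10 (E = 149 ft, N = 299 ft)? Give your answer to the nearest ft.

2713 ft

Let the plane be z = a·E + b·N + c.
BH-8−BH-7: −566a + 398b = 300;  BH-9−BH-7: −232a − 579b = −325.6.
Solving gives a = −0.10501, b = 0.60443.
Then c = 3079.5 − a·1205 − b·1089 = 2547.82.
At (149, 299): z = −15.6 + 180.7 + 2547.82 = 2712.9 ft.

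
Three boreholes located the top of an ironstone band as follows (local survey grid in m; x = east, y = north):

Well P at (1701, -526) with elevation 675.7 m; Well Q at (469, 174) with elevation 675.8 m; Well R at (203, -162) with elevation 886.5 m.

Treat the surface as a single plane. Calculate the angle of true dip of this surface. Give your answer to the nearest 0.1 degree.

Two edge vectors: Well P→Well Q = (-1232, 700, 0.1), Well P→Well R = (-1498, 364, 210.8).
Normal n = (Well P→Well Q) × (Well P→Well R) = (147523.6, 259555.8, 600152).
So ∂z/∂x = −n_x/n_z = −0.24581 and ∂z/∂y = −n_y/n_z = −0.43248.
Gradient magnitude |∇z| = √(a² + b²) = √(0.06042 + 0.18704) = 0.49746.
True dip = arctan(0.49746) = 26.4°, dipping toward NNE (azimuth ≈ 030°).

26.4°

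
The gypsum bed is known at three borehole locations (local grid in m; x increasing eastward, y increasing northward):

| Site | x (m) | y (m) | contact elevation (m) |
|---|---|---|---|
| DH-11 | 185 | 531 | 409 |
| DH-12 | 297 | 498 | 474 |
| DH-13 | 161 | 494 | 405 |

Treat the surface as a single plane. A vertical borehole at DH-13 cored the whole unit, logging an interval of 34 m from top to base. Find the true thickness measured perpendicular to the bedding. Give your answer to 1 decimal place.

Two edge vectors: DH-11→DH-12 = (112, -33, 65), DH-11→DH-13 = (-24, -37, -4).
Normal n = (DH-11→DH-12) × (DH-11→DH-13) = (2537, -1112, -4936).
So ∂z/∂x = −n_x/n_z = 0.51398 and ∂z/∂y = −n_y/n_z = −0.22528.
|∇z| = √(a²+b²) = 0.56118, so dip δ = arctan(0.56118) = 29.30°.
True thickness = vertical thickness × cos δ = 34 × cos 29.30° = 29.7 m.

29.7 m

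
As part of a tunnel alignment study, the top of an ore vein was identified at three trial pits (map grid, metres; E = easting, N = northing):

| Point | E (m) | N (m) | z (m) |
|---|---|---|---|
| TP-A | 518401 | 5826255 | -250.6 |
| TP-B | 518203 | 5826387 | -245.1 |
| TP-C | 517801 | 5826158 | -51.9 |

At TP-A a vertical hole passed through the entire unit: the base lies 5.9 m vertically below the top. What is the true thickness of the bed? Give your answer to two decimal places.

5.37 m

Two edge vectors: TP-A→TP-B = (-198, 132, 5.5), TP-A→TP-C = (-600, -97, 198.7).
Normal n = (TP-A→TP-B) × (TP-A→TP-C) = (26761.9, 36042.6, 98406).
So ∂z/∂E = −n_x/n_z = −0.27195 and ∂z/∂N = −n_y/n_z = −0.36626.
|∇z| = √(a²+b²) = 0.45619, so dip δ = arctan(0.45619) = 24.52°.
True thickness = vertical thickness × cos δ = 5.9 × cos 24.52° = 5.37 m.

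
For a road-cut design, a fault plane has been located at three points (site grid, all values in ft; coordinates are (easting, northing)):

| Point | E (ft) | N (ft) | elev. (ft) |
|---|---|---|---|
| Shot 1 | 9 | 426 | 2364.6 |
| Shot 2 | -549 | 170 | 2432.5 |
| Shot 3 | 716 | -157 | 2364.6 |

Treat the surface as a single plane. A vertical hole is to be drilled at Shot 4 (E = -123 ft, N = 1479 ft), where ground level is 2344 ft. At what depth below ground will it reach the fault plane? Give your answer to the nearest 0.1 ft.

Two edge vectors: Shot 1→Shot 2 = (-558, -256, 67.9), Shot 1→Shot 3 = (707, -583, 0).
Normal n = (Shot 1→Shot 2) × (Shot 1→Shot 3) = (39585.7, 48005.3, 506306).
So ∂z/∂E = −n_x/n_z = −0.078185 and ∂z/∂N = −n_y/n_z = −0.094815.
Intercept c from Shot 1: 2364.6 + 0.70 + 40.39 = 2405.69.
At (-123, 1479): z_contact = 9.62 − 140.23 + 2405.69 = 2275.08 ft.
Depth below ground = 2344 − 2275.08 = 68.9 ft.

68.9 ft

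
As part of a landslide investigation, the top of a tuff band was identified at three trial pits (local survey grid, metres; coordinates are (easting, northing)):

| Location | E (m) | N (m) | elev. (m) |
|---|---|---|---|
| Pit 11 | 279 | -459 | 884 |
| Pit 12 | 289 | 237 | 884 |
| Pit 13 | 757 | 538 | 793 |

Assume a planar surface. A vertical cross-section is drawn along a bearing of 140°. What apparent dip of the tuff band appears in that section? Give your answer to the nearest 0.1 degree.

7.3°

Two edge vectors: Pit 11→Pit 12 = (10, 696, 0), Pit 11→Pit 13 = (478, 997, -91).
Normal n = (Pit 11→Pit 12) × (Pit 11→Pit 13) = (-63336, 910, -322718).
So ∂z/∂E = −n_x/n_z = −0.19626 and ∂z/∂N = −n_y/n_z = 0.00282.
Unit vector along 140° is (sin 140°, cos 140°) = (0.6428, -0.7660).
Slope in that direction = a·(0.6428) + b·(-0.7660) = −0.12831.
Apparent dip = arctan|0.12831| = 7.3° (true dip is 11.1°, so apparent ≤ true as expected).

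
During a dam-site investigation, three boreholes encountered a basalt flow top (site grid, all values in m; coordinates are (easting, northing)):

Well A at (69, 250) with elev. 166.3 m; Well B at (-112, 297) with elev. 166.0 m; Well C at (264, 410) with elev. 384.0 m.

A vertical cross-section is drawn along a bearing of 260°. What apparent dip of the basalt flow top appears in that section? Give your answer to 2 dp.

Let the plane be z = a·E + b·N + c.
Well B−Well A: −181a + 47b = −0.3;  Well C−Well A: 195a + 160b = 217.7.
Solving gives a = 0.26964, b = 1.03201.
Unit vector along 260° is (sin 260°, cos 260°) = (-0.9848, -0.1736).
Slope in that direction = a·(-0.9848) + b·(-0.1736) = −0.44475.
Apparent dip = arctan|0.44475| = 23.98° (true dip is 46.8°, so apparent ≤ true as expected).

23.98°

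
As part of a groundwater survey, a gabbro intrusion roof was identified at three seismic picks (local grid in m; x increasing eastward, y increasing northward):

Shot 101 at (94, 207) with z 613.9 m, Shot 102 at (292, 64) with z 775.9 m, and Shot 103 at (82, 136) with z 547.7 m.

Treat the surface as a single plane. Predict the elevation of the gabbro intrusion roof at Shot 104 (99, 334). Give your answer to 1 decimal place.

Two edge vectors: Shot 101→Shot 102 = (198, -143, 162), Shot 101→Shot 103 = (-12, -71, -66.2).
Normal n = (Shot 101→Shot 102) × (Shot 101→Shot 103) = (20968.6, 11163.6, -15774).
So ∂z/∂x = −n_x/n_z = 1.32931 and ∂z/∂y = −n_y/n_z = 0.70772.
Intercept c from Shot 101: 613.9 − 124.96 − 146.50 = 342.45.
At (99, 334): z = 131.6 + 236.4 + 342.45 = 710.4 m.

710.4 m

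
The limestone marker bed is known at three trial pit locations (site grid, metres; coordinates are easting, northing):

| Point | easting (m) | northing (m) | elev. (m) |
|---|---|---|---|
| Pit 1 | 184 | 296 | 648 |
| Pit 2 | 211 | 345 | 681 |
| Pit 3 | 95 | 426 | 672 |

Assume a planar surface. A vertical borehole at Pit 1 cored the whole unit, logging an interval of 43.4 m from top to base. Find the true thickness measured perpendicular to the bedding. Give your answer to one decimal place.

37.2 m

Two edge vectors: Pit 1→Pit 2 = (27, 49, 33), Pit 1→Pit 3 = (-89, 130, 24).
Normal n = (Pit 1→Pit 2) × (Pit 1→Pit 3) = (-3114, -3585, 7871).
So ∂z/∂easting = −n_x/n_z = 0.39563 and ∂z/∂northing = −n_y/n_z = 0.45547.
|∇z| = √(a²+b²) = 0.60330, so dip δ = arctan(0.60330) = 31.10°.
True thickness = vertical thickness × cos δ = 43.4 × cos 31.10° = 37.2 m.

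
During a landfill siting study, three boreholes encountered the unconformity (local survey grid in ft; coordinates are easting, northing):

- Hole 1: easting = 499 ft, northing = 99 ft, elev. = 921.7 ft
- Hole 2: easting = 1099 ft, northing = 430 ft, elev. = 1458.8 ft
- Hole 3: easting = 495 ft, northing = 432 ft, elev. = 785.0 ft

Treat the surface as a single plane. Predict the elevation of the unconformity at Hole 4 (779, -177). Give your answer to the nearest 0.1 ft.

Two edge vectors: Hole 1→Hole 2 = (600, 331, 537.1), Hole 1→Hole 3 = (-4, 333, -136.7).
Normal n = (Hole 1→Hole 2) × (Hole 1→Hole 3) = (-224102, 79871.6, 201124).
So ∂z/∂easting = −n_x/n_z = 1.114248 and ∂z/∂northing = −n_y/n_z = −0.397126.
Intercept c from Hole 1: 921.7 − 556.01 + 39.32 = 405.01.
At (779, -177): z = 868.0 + 70.3 + 405.01 = 1343.3 ft.

1343.3 ft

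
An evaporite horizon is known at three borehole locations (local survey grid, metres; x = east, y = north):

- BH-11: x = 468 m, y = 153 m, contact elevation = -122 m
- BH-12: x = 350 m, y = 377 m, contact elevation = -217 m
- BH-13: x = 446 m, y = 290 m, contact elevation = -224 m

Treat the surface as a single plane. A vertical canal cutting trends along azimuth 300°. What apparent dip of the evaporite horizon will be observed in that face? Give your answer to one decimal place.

Let the plane be z = a·x + b·y + c.
BH-12−BH-11: −118a + 224b = −95;  BH-13−BH-11: −22a + 137b = −102.
Solving gives a = −0.87498, b = −0.88503.
Unit vector along 300° is (sin 300°, cos 300°) = (-0.8660, 0.5000).
Slope in that direction = a·(-0.8660) + b·(0.5000) = 0.31524.
Apparent dip = arctan|0.31524| = 17.5° (true dip is 51.2°, so apparent ≤ true as expected).

17.5°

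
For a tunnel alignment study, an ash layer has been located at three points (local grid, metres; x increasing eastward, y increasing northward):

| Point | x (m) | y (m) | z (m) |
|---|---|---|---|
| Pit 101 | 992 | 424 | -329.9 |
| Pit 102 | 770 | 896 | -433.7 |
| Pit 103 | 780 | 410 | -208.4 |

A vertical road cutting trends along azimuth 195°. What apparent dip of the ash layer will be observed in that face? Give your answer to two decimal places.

30.91°

Two edge vectors: Pit 101→Pit 102 = (-222, 472, -103.8), Pit 101→Pit 103 = (-212, -14, 121.5).
Normal n = (Pit 101→Pit 102) × (Pit 101→Pit 103) = (55894.8, 48978.6, 103172).
So ∂z/∂x = −n_x/n_z = −0.54176 and ∂z/∂y = −n_y/n_z = −0.47473.
Unit vector along 195° is (sin 195°, cos 195°) = (-0.2588, -0.9659).
Slope in that direction = a·(-0.2588) + b·(-0.9659) = 0.59877.
Apparent dip = arctan|0.59877| = 30.91° (true dip is 35.8°, so apparent ≤ true as expected).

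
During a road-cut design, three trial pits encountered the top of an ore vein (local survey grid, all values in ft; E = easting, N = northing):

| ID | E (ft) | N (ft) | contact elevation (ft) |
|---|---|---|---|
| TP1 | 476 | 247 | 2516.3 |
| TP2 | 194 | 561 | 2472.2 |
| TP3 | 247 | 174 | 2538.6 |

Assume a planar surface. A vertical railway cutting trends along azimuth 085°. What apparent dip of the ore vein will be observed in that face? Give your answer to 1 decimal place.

Let the plane be z = a·E + b·N + c.
TP2−TP1: −282a + 314b = −44.1;  TP3−TP1: −229a − 73b = 22.3.
Solving gives a = −0.04090, b = −0.17718.
Unit vector along 085° is (sin 85°, cos 85°) = (0.9962, 0.0872).
Slope in that direction = a·(0.9962) + b·(0.0872) = −0.05619.
Apparent dip = arctan|0.05619| = 3.2° (true dip is 10.3°, so apparent ≤ true as expected).

3.2°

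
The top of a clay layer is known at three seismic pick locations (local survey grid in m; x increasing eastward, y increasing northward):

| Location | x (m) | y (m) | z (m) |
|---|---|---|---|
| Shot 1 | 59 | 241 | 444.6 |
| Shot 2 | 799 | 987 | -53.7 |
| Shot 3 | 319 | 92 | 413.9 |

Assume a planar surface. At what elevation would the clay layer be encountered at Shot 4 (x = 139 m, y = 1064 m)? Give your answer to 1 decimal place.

130.0 m

Two edge vectors: Shot 1→Shot 2 = (740, 746, -498.3), Shot 1→Shot 3 = (260, -149, -30.7).
Normal n = (Shot 1→Shot 2) × (Shot 1→Shot 3) = (-97148.9, -106840, -304220).
So ∂z/∂x = −n_x/n_z = −0.319338 and ∂z/∂y = −n_y/n_z = −0.351193.
Intercept c from Shot 1: 444.6 + 18.84 + 84.64 = 548.08.
At (139, 1064): z = −44.4 − 373.7 + 548.08 = 130.0 m.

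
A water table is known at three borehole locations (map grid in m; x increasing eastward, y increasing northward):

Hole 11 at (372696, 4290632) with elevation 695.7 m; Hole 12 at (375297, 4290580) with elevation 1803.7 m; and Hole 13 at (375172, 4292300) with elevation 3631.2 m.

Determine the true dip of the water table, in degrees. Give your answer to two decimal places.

49.79°

Two edge vectors: Hole 11→Hole 12 = (2601, -52, 1108), Hole 11→Hole 13 = (2476, 1668, 2935.5).
Normal n = (Hole 11→Hole 12) × (Hole 11→Hole 13) = (-2000790, -4891827.5, 4467220).
So ∂z/∂x = −n_x/n_z = 0.44788 and ∂z/∂y = −n_y/n_z = 1.09505.
Gradient magnitude |∇z| = √(a² + b²) = √(0.20060 + 1.19913) = 1.18310.
True dip = arctan(1.18310) = 49.79°, dipping toward SSW (azimuth ≈ 202°).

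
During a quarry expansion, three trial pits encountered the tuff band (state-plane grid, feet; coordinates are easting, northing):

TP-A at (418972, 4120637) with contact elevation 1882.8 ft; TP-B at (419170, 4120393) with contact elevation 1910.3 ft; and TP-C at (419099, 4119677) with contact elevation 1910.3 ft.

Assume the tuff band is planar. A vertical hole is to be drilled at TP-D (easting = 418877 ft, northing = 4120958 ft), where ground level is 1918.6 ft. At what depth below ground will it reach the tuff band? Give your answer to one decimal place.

51.5 ft

Two edge vectors: TP-A→TP-B = (198, -244, 27.5), TP-A→TP-C = (127, -960, 27.5).
Normal n = (TP-A→TP-B) × (TP-A→TP-C) = (19690, -1952.5, -159092).
So ∂z/∂easting = −n_x/n_z = 0.123764866 and ∂z/∂northing = −n_y/n_z = −0.012272773.
Intercept c from TP-A: 1882.8 − 51854.01 + 50571.64 = 600.43.
At (418877, 4120958): z_contact = 51842.26 − 50575.58 + 600.43 = 1867.10 ft.
Depth below ground = 1918.6 − 1867.10 = 51.5 ft.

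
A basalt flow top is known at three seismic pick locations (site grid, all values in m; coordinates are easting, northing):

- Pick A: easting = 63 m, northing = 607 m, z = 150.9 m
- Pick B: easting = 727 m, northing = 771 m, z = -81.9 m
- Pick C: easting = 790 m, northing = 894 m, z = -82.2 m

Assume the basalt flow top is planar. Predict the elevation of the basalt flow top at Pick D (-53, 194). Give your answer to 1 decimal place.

Two edge vectors: Pick A→Pick B = (664, 164, -232.8), Pick A→Pick C = (727, 287, -233.1).
Normal n = (Pick A→Pick B) × (Pick A→Pick C) = (28585.2, -14467.2, 71340).
So ∂z/∂easting = −n_x/n_z = −0.40069 and ∂z/∂northing = −n_y/n_z = 0.20279.
Intercept c from Pick A: 150.9 + 25.24 − 123.09 = 53.05.
At (-53, 194): z = 21.2 + 39.3 + 53.05 = 113.6 m.

113.6 m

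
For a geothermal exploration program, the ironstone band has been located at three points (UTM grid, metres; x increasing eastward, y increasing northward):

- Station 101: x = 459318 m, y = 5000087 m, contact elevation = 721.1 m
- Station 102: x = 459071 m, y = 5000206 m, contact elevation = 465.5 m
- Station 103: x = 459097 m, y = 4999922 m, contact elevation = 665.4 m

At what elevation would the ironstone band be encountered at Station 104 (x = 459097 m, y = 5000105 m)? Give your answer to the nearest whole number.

Let the plane be z = a·x + b·y + c.
Station 102−Station 101: −247a + 119b = −255.6;  Station 103−Station 101: −221a − 165b = −55.7.
Solving gives a = 0.72780595, b = −0.63724312.
Then c = 721.1 − a·459318 − b·5000087 = 2852697.76.
At (459097, 5000105): z = 334133.5 − 3186282.5 + 2852697.76 = 548.8 m.

549 m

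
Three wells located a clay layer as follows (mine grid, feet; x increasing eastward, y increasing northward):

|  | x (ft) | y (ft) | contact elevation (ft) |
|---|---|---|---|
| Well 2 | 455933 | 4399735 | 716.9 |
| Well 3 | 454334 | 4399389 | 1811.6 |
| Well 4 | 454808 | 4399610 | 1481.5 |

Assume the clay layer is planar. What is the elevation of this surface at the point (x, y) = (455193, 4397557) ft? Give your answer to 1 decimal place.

1318.8 ft

Let the plane be z = a·x + b·y + c.
Well 3−Well 2: −1599a − 346b = 1094.7;  Well 4−Well 2: −1125a − 125b = 764.6.
Solving gives a = −0.674397888, b = −0.047219010.
Then c = 716.9 − a·455933 − b·4399735 = 515948.28.
At (455193, 4397557): z = −306981.2 − 207648.3 + 515948.28 = 1318.8 ft.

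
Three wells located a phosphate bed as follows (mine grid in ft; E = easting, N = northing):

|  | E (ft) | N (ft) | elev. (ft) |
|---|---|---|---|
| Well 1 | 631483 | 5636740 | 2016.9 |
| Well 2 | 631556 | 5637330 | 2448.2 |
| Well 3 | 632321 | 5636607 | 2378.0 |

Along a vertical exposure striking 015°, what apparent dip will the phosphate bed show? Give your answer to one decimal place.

Two edge vectors: Well 1→Well 2 = (73, 590, 431.3), Well 1→Well 3 = (838, -133, 361.1).
Normal n = (Well 1→Well 2) × (Well 1→Well 3) = (270411.9, 335069.1, -504129).
So ∂z/∂E = −n_x/n_z = 0.53639 and ∂z/∂N = −n_y/n_z = 0.66465.
Unit vector along 015° is (sin 15°, cos 15°) = (0.2588, 0.9659).
Slope in that direction = a·(0.2588) + b·(0.9659) = 0.78083.
Apparent dip = arctan|0.78083| = 38.0° (true dip is 40.5°, so apparent ≤ true as expected).

38.0°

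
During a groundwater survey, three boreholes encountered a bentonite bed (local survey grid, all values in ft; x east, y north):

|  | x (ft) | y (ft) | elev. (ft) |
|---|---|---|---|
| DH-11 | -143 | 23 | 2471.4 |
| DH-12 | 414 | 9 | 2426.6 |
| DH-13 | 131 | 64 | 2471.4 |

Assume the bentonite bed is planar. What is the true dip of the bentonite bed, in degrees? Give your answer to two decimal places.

Two edge vectors: DH-11→DH-12 = (557, -14, -44.8), DH-11→DH-13 = (274, 41, 0).
Normal n = (DH-11→DH-12) × (DH-11→DH-13) = (1836.8, -12275.2, 26673).
So ∂z/∂x = −n_x/n_z = −0.06886 and ∂z/∂y = −n_y/n_z = 0.46021.
Gradient magnitude |∇z| = √(a² + b²) = √(0.00474 + 0.21179) = 0.46533.
True dip = arctan(0.46533) = 24.95°, dipping toward S (azimuth ≈ 171°).

24.95°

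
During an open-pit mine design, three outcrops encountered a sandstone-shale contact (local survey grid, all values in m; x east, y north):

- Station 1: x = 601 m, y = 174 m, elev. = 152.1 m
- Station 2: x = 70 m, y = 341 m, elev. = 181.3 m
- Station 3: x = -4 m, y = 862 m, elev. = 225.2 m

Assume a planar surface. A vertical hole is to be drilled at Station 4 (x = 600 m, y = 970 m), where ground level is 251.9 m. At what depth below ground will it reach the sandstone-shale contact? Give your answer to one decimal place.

Two edge vectors: Station 1→Station 2 = (-531, 167, 29.2), Station 1→Station 3 = (-605, 688, 73.1).
Normal n = (Station 1→Station 2) × (Station 1→Station 3) = (-7881.9, 21150.1, -264293).
So ∂z/∂x = −n_x/n_z = −0.02982 and ∂z/∂y = −n_y/n_z = 0.08003.
Intercept c from Station 1: 152.1 + 17.92 − 13.92 = 156.10.
At (600, 970): z_contact = −17.89 + 77.62 + 156.10 = 215.83 m.
Depth below ground = 251.9 − 215.83 = 36.1 m.

36.1 m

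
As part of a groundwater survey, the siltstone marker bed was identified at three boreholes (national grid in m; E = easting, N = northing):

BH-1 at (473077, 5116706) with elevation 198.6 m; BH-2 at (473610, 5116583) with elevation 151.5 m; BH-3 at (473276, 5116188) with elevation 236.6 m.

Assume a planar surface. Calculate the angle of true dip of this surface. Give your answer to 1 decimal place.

9.4°

Two edge vectors: BH-1→BH-2 = (533, -123, -47.1), BH-1→BH-3 = (199, -518, 38).
Normal n = (BH-1→BH-2) × (BH-1→BH-3) = (-29071.8, -29626.9, -251617).
So ∂z/∂E = −n_x/n_z = −0.11554 and ∂z/∂N = −n_y/n_z = −0.11775.
Gradient magnitude |∇z| = √(a² + b²) = √(0.01335 + 0.01386) = 0.16497.
True dip = arctan(0.16497) = 9.4°, dipping toward NE (azimuth ≈ 044°).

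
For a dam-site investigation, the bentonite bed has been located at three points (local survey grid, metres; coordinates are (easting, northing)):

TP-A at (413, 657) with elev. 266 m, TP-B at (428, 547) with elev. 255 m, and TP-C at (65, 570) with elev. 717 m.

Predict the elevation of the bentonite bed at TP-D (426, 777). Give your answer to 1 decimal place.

240.5 m

Two edge vectors: TP-A→TP-B = (15, -110, -11), TP-A→TP-C = (-348, -87, 451).
Normal n = (TP-A→TP-B) × (TP-A→TP-C) = (-50567, -2937, -39585).
So ∂z/∂E = −n_x/n_z = −1.27743 and ∂z/∂N = −n_y/n_z = −0.07419.
Intercept c from TP-A: 266 + 527.58 + 48.75 = 842.32.
At (426, 777): z = −544.2 − 57.6 + 842.32 = 240.5 m.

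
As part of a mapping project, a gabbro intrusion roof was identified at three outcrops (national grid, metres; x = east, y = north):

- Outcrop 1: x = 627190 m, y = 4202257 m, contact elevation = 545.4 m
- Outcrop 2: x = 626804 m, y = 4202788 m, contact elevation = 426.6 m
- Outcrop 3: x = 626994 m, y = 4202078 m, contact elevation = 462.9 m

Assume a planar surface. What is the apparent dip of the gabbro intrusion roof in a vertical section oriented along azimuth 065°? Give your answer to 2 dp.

Two edge vectors: Outcrop 1→Outcrop 2 = (-386, 531, -118.8), Outcrop 1→Outcrop 3 = (-196, -179, -82.5).
Normal n = (Outcrop 1→Outcrop 2) × (Outcrop 1→Outcrop 3) = (-65072.7, -8560.2, 173170).
So ∂z/∂x = −n_x/n_z = 0.37577 and ∂z/∂y = −n_y/n_z = 0.04943.
Unit vector along 065° is (sin 65°, cos 65°) = (0.9063, 0.4226).
Slope in that direction = a·(0.9063) + b·(0.4226) = 0.36146.
Apparent dip = arctan|0.36146| = 19.87° (true dip is 20.8°, so apparent ≤ true as expected).

19.87°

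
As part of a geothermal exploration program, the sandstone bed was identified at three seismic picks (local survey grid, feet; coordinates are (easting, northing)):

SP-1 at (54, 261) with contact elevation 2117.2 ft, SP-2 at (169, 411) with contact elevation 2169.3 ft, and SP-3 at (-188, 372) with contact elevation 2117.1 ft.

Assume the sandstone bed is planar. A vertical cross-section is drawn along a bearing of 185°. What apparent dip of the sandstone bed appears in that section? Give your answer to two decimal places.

14.90°

Let the plane be z = a·E + b·N + c.
SP-2−SP-1: 115a + 150b = 52.1;  SP-3−SP-1: −242a + 111b = −0.1.
Solving gives a = 0.11817, b = 0.25673.
Unit vector along 185° is (sin 185°, cos 185°) = (-0.0872, -0.9962).
Slope in that direction = a·(-0.0872) + b·(-0.9962) = −0.26606.
Apparent dip = arctan|0.26606| = 14.90° (true dip is 15.8°, so apparent ≤ true as expected).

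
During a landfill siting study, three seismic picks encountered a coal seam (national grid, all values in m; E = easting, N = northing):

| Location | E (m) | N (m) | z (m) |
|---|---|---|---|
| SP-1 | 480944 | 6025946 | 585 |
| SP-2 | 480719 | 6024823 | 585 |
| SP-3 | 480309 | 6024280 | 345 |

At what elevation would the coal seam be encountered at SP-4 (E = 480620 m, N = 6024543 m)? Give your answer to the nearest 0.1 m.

Let the plane be z = a·E + b·N + c.
SP-2−SP-1: −225a − 1123b = 0;  SP-3−SP-1: −635a − 1666b = −240.
Solving gives a = 0.796795317, b = −0.159642873.
Then c = 585 − a·480944 − b·6025946 = 579370.40.
At (480620, 6024543): z = 382955.8 − 961775.4 + 579370.40 = 550.8 m.

550.8 m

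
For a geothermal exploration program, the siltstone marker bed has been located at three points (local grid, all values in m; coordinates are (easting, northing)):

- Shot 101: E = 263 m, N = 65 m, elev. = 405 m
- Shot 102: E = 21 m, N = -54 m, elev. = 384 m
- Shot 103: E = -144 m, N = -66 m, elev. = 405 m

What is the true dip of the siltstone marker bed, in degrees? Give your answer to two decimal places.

28.22°

Two edge vectors: Shot 101→Shot 102 = (-242, -119, -21), Shot 101→Shot 103 = (-407, -131, 0).
Normal n = (Shot 101→Shot 102) × (Shot 101→Shot 103) = (-2751, 8547, -16731).
So ∂z/∂E = −n_x/n_z = −0.16443 and ∂z/∂N = −n_y/n_z = 0.51085.
Gradient magnitude |∇z| = √(a² + b²) = √(0.02704 + 0.26097) = 0.53666.
True dip = arctan(0.53666) = 28.22°, dipping toward SSE (azimuth ≈ 162°).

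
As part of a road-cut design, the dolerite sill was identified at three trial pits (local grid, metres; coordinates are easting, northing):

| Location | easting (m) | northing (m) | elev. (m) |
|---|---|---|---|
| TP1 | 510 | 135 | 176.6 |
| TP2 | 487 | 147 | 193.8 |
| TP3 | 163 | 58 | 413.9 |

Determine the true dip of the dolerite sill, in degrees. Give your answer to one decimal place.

Two edge vectors: TP1→TP2 = (-23, 12, 17.2), TP1→TP3 = (-347, -77, 237.3).
Normal n = (TP1→TP2) × (TP1→TP3) = (4172, -510.5, 5935).
So ∂z/∂easting = −n_x/n_z = −0.70295 and ∂z/∂northing = −n_y/n_z = 0.08602.
Gradient magnitude |∇z| = √(a² + b²) = √(0.49414 + 0.00740) = 0.70819.
True dip = arctan(0.70819) = 35.3°, dipping toward E (azimuth ≈ 097°).

35.3°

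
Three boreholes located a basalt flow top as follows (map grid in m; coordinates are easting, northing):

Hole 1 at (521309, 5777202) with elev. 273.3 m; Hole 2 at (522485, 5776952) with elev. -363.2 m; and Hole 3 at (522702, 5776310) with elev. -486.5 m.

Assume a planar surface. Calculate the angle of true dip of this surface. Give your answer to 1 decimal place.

Two edge vectors: Hole 1→Hole 2 = (1176, -250, -636.5), Hole 1→Hole 3 = (1393, -892, -759.8).
Normal n = (Hole 1→Hole 2) × (Hole 1→Hole 3) = (-377808, 6880.3, -700742).
So ∂z/∂easting = −n_x/n_z = −0.53915 and ∂z/∂northing = −n_y/n_z = 0.00982.
Gradient magnitude |∇z| = √(a² + b²) = √(0.29069 + 0.00010) = 0.53924.
True dip = arctan(0.53924) = 28.3°, dipping toward E (azimuth ≈ 091°).

28.3°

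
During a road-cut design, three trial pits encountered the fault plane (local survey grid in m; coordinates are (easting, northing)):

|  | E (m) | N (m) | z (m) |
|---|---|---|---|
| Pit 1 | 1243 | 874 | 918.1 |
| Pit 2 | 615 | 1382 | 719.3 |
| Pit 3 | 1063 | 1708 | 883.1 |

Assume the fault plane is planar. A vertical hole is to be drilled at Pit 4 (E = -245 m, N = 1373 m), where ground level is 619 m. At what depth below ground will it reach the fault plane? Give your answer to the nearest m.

Let the plane be z = a·E + b·N + c.
Pit 2−Pit 1: −628a + 508b = −198.8;  Pit 3−Pit 1: −180a + 834b = −35.
Solving gives a = 0.34239, b = 0.03193.
Then c = 918.1 − a·1243 − b·874 = 464.60.
At (-245, 1373): z_contact = −83.9 + 43.8 + 464.60 = 424.6 m.
Depth below ground = 619 − 424.6 = 194 m.

194 m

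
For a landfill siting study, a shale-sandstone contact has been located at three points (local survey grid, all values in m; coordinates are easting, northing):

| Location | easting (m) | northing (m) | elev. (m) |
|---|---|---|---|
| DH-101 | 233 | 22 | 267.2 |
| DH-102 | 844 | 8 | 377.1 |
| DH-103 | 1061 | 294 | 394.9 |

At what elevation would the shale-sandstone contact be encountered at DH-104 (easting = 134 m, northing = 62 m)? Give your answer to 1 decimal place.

Let the plane be z = a·easting + b·northing + c.
DH-102−DH-101: 611a − 14b = 109.9;  DH-103−DH-101: 828a + 272b = 127.7.
Solving gives a = 0.178197, b = −0.072968.
Then c = 267.2 − a·233 − b·22 = 227.29.
At (134, 62): z = 23.9 − 4.5 + 227.29 = 246.6 m.

246.6 m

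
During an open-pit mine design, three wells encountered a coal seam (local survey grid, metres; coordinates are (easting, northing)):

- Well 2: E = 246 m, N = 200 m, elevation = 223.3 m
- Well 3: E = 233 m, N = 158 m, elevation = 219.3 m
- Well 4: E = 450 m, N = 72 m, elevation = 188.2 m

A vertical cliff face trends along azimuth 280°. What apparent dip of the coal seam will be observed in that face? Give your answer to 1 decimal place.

6.5°

Let the plane be z = a·E + b·N + c.
Well 3−Well 2: −13a − 42b = −4;  Well 4−Well 2: 204a − 128b = −35.1.
Solving gives a = −0.09404, b = 0.12435.
Unit vector along 280° is (sin 280°, cos 280°) = (-0.9848, 0.1736).
Slope in that direction = a·(-0.9848) + b·(0.1736) = 0.11420.
Apparent dip = arctan|0.11420| = 6.5° (true dip is 8.9°, so apparent ≤ true as expected).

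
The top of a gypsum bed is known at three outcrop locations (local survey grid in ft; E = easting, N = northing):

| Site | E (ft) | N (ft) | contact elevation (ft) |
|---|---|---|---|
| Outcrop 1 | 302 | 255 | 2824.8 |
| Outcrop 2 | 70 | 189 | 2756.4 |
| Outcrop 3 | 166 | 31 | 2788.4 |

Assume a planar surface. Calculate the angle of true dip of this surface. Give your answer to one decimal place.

Let the plane be z = a·E + b·N + c.
Outcrop 2−Outcrop 1: −232a − 66b = −68.4;  Outcrop 3−Outcrop 1: −136a − 224b = −36.4.
Solving gives a = 0.30050, b = −0.01995.
Gradient magnitude |∇z| = √(a² + b²) = √(0.09030 + 0.00040) = 0.30116.
True dip = arctan(0.30116) = 16.8°, dipping toward W (azimuth ≈ 274°).

16.8°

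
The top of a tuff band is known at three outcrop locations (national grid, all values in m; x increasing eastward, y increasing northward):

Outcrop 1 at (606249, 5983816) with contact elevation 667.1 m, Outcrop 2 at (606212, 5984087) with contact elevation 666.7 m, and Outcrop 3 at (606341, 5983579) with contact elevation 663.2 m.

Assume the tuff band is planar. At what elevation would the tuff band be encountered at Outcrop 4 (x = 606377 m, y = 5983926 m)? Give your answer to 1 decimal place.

Two edge vectors: Outcrop 1→Outcrop 2 = (-37, 271, -0.4), Outcrop 1→Outcrop 3 = (92, -237, -3.9).
Normal n = (Outcrop 1→Outcrop 2) × (Outcrop 1→Outcrop 3) = (-1151.7, -181.1, -16163).
So ∂z/∂x = −n_x/n_z = −0.071255336 and ∂z/∂y = −n_y/n_z = −0.011204603.
Intercept c from Outcrop 1: 667.1 + 43198.48 + 67046.28 = 110911.86.
At (606377, 5983926): z = −43207.6 − 67047.5 + 110911.86 = 656.7 m.

656.7 m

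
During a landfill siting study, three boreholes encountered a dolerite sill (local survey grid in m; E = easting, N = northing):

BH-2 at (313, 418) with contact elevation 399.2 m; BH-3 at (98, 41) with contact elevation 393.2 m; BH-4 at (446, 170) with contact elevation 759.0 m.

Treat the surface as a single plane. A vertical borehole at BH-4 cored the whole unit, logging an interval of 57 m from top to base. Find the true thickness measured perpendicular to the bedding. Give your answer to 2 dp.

Two edge vectors: BH-2→BH-3 = (-215, -377, -6), BH-2→BH-4 = (133, -248, 359.8).
Normal n = (BH-2→BH-3) × (BH-2→BH-4) = (-137132.6, 76559, 103461).
So ∂z/∂E = −n_x/n_z = 1.32545 and ∂z/∂N = −n_y/n_z = −0.73998.
|∇z| = √(a²+b²) = 1.51802, so dip δ = arctan(1.51802) = 56.63°.
True thickness = vertical thickness × cos δ = 57 × cos 56.63° = 31.36 m.

31.36 m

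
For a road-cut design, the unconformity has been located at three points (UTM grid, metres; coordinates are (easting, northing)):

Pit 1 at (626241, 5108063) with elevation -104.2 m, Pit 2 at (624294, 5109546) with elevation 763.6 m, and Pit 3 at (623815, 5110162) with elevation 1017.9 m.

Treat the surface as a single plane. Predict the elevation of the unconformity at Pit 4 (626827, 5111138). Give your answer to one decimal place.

Let the plane be z = a·E + b·N + c.
Pit 2−Pit 1: −1947a + 1483b = 867.8;  Pit 3−Pit 1: −2426a + 2099b = 1122.1.
Solving gives a = −0.321962188, b = 0.162467714.
Then c = -104.2 − a·626241 − b·5108063 = −628373.60.
At (626827, 5111138): z = −201814.6 + 830394.9 − 628373.60 = 206.7 m.

206.7 m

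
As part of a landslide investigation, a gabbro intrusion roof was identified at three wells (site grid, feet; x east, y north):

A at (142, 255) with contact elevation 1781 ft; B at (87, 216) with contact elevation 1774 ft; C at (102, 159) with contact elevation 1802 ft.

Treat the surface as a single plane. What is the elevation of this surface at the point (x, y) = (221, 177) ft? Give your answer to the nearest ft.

Two edge vectors: A→B = (-55, -39, -7), A→C = (-40, -96, 21).
Normal n = (A→B) × (A→C) = (-1491, 1435, 3720).
So ∂z/∂x = −n_x/n_z = 0.40081 and ∂z/∂y = −n_y/n_z = −0.38575.
Intercept c from A: 1781 − 56.91 + 98.37 = 1822.45.
At (221, 177): z = 88.6 − 68.3 + 1822.45 = 1842.8 ft.

1843 ft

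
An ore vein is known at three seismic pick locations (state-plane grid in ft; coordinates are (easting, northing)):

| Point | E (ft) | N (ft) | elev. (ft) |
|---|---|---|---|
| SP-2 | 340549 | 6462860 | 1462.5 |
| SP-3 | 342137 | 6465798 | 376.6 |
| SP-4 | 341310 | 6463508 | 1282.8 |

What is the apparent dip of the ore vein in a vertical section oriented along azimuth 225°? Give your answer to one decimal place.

12.1°

Two edge vectors: SP-2→SP-3 = (1588, 2938, -1085.9), SP-2→SP-4 = (761, 648, -179.7).
Normal n = (SP-2→SP-3) × (SP-2→SP-4) = (175704.6, -541006.3, -1206794).
So ∂z/∂E = −n_x/n_z = 0.14560 and ∂z/∂N = −n_y/n_z = −0.44830.
Unit vector along 225° is (sin 225°, cos 225°) = (-0.7071, -0.7071).
Slope in that direction = a·(-0.7071) + b·(-0.7071) = 0.21404.
Apparent dip = arctan|0.21404| = 12.1° (true dip is 25.2°, so apparent ≤ true as expected).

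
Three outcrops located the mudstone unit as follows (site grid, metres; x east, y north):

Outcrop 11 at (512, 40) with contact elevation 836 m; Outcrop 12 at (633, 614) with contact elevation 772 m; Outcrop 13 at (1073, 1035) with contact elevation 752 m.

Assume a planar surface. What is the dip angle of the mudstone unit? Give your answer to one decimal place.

8.5°

Two edge vectors: Outcrop 11→Outcrop 12 = (121, 574, -64), Outcrop 11→Outcrop 13 = (561, 995, -84).
Normal n = (Outcrop 11→Outcrop 12) × (Outcrop 11→Outcrop 13) = (15464, -25740, -201619).
So ∂z/∂x = −n_x/n_z = 0.07670 and ∂z/∂y = −n_y/n_z = −0.12767.
Gradient magnitude |∇z| = √(a² + b²) = √(0.00588 + 0.01630) = 0.14893.
True dip = arctan(0.14893) = 8.5°, dipping toward NNW (azimuth ≈ 329°).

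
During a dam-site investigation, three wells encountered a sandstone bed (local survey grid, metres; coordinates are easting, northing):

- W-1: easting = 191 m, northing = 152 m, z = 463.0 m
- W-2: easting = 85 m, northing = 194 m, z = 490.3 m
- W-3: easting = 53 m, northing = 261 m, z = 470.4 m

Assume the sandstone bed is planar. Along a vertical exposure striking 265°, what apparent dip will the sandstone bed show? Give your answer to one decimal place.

26.8°

Two edge vectors: W-1→W-2 = (-106, 42, 27.3), W-1→W-3 = (-138, 109, 7.4).
Normal n = (W-1→W-2) × (W-1→W-3) = (-2664.9, -2983, -5758).
So ∂z/∂easting = −n_x/n_z = −0.46282 and ∂z/∂northing = −n_y/n_z = −0.51806.
Unit vector along 265° is (sin 265°, cos 265°) = (-0.9962, -0.0872).
Slope in that direction = a·(-0.9962) + b·(-0.0872) = 0.50621.
Apparent dip = arctan|0.50621| = 26.8° (true dip is 34.8°, so apparent ≤ true as expected).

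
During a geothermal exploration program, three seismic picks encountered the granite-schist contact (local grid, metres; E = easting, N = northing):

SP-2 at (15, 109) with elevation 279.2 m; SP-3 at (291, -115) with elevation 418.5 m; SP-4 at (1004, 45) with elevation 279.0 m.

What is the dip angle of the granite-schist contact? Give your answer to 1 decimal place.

34.1°

Two edge vectors: SP-2→SP-3 = (276, -224, 139.3), SP-2→SP-4 = (989, -64, -0.2).
Normal n = (SP-2→SP-3) × (SP-2→SP-4) = (8960, 137822.9, 203872).
So ∂z/∂E = −n_x/n_z = −0.04395 and ∂z/∂N = −n_y/n_z = −0.67603.
Gradient magnitude |∇z| = √(a² + b²) = √(0.00193 + 0.45701) = 0.67745.
True dip = arctan(0.67745) = 34.1°, dipping toward N (azimuth ≈ 004°).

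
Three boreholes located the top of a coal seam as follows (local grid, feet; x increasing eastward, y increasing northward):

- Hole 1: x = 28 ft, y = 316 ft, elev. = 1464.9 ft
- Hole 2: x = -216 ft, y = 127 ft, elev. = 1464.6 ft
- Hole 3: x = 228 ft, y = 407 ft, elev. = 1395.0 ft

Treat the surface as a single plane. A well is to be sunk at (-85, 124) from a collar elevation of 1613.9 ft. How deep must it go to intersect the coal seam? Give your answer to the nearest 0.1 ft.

263.8 ft

Two edge vectors: Hole 1→Hole 2 = (-244, -189, -0.3), Hole 1→Hole 3 = (200, 91, -69.9).
Normal n = (Hole 1→Hole 2) × (Hole 1→Hole 3) = (13238.4, -17115.6, 15596).
So ∂z/∂x = −n_x/n_z = −0.84883 and ∂z/∂y = −n_y/n_z = 1.09744.
Intercept c from Hole 1: 1464.9 + 23.77 − 346.79 = 1141.88.
At (-85, 124): z_contact = 72.15 + 136.08 + 1141.88 = 1350.11 ft.
Depth below ground = 1613.9 − 1350.11 = 263.8 ft.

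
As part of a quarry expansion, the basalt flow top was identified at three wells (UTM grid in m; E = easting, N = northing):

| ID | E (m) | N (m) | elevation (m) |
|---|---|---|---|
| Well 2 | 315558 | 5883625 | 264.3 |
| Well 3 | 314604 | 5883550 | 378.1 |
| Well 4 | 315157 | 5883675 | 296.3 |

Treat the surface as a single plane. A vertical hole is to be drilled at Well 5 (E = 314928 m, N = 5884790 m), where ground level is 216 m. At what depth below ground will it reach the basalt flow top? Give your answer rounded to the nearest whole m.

112 m

Two edge vectors: Well 2→Well 3 = (-954, -75, 113.8), Well 2→Well 4 = (-401, 50, 32).
Normal n = (Well 2→Well 3) × (Well 2→Well 4) = (-8090, -15105.8, -77775).
So ∂z/∂E = −n_x/n_z = −0.10401800 and ∂z/∂N = −n_y/n_z = −0.19422437.
Intercept c from Well 2: 264.3 + 32823.71 + 1142743.33 = 1175831.34.
At (314928, 5884790): z_contact = −32758.2 − 1142969.6 + 1175831.34 = 103.6 m.
Depth below ground = 216 − 103.6 = 112 m.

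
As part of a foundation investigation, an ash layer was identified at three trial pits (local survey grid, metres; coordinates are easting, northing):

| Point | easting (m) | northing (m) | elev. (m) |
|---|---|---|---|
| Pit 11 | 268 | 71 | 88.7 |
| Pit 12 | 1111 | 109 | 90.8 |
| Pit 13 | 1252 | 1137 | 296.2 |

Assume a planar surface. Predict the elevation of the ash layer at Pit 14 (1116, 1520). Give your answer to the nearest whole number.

374 m

Two edge vectors: Pit 11→Pit 12 = (843, 38, 2.1), Pit 11→Pit 13 = (984, 1066, 207.5).
Normal n = (Pit 11→Pit 12) × (Pit 11→Pit 13) = (5646.4, -172856.1, 861246).
So ∂z/∂easting = −n_x/n_z = −0.00656 and ∂z/∂northing = −n_y/n_z = 0.20070.
Intercept c from Pit 11: 88.7 + 1.76 − 14.25 = 76.21.
At (1116, 1520): z = −7.3 + 305.1 + 76.21 = 374.0 m.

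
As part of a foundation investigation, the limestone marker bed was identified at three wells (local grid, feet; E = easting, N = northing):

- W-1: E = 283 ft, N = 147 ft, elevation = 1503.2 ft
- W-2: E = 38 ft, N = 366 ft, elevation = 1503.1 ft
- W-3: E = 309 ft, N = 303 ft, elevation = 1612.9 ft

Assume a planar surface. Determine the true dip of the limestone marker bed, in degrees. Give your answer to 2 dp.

Let the plane be z = a·E + b·N + c.
W-2−W-1: −245a + 219b = −0.1;  W-3−W-1: 26a + 156b = 109.7.
Solving gives a = 0.54743, b = 0.61197.
Gradient magnitude |∇z| = √(a² + b²) = √(0.29968 + 0.37450) = 0.82109.
True dip = arctan(0.82109) = 39.39°, dipping toward SW (azimuth ≈ 222°).

39.39°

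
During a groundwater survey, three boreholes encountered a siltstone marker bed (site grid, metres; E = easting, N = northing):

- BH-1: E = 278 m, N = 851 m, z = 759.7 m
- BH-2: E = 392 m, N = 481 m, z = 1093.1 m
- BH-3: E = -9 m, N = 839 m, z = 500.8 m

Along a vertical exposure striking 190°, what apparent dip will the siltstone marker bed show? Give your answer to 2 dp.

Two edge vectors: BH-1→BH-2 = (114, -370, 333.4), BH-1→BH-3 = (-287, -12, -258.9).
Normal n = (BH-1→BH-2) × (BH-1→BH-3) = (99793.8, -66171.2, -107558).
So ∂z/∂E = −n_x/n_z = 0.92781 and ∂z/∂N = −n_y/n_z = −0.61521.
Unit vector along 190° is (sin 190°, cos 190°) = (-0.1736, -0.9848).
Slope in that direction = a·(-0.1736) + b·(-0.9848) = 0.44475.
Apparent dip = arctan|0.44475| = 23.98° (true dip is 48.1°, so apparent ≤ true as expected).

23.98°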